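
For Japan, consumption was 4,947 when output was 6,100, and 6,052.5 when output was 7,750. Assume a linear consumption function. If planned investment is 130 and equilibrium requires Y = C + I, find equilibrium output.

MPC = (6052.5 − 4947)/(7750 − 6100) = 1105.5/1650 = 0.67
a = 4947 − 0.67(6100) = 860
Equilibrium: Y = 860 + 0.67Y + 130
0.33Y = 990, so Y = 990/0.33 = 3000

Y = 3000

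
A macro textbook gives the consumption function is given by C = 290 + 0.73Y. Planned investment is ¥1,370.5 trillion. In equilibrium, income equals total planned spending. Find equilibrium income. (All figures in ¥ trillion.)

Y = C + I = 290 + 0.73Y + 1370.5
Y − 0.73Y = 1660.5
0.27Y = 1660.5, so Y = 1660.5/0.27 = 6150

Y = 6150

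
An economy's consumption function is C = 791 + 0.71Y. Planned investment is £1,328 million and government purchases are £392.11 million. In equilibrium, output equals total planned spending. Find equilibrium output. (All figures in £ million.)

Y = C + I + G = 791 + 0.71Y + 1328 + 392.11
Y − 0.71Y = 2511.11
0.29Y = 2511.11, so Y = 2511.11/0.29 = 8659

Y = 8659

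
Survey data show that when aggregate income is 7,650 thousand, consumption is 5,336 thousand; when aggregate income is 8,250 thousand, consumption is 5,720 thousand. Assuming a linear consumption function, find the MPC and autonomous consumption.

MPC = ΔC/ΔY = (5720 − 5336)/(8250 − 7650) = 384/600 = 0.64
a = C − MPC·Y = 5336 − 0.64(7650) = 5336 − 4896 = 440

MPC = 0.64; a = 440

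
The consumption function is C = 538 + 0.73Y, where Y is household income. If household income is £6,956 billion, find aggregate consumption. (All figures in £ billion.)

C = 538 + 0.73(6956) = 538 + 5077.88 = 5615.88

C = 5615.88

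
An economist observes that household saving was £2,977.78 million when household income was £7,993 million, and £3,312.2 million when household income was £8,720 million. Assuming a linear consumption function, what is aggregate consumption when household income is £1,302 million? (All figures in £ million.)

C = 1402.08

MPS = ΔS/ΔY = (3312.2 − 2977.78)/(8720 − 7993) = 334.42/727 = 0.46
MPC = 1 − MPS = 0.54
Autonomous saving = 2977.78 − 0.46(7993) = -699, so a = 699
C = 699 + 0.54(1302) = 699 + 703.08 = 1402.08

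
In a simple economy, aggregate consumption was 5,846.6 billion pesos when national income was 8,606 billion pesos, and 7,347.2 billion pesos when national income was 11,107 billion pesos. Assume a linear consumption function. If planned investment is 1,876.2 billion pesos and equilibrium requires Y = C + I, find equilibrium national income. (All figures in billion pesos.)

Y = 6398

MPC = (7347.2 − 5846.6)/(11107 − 8606) = 1500.6/2501 = 0.6
a = 5846.6 − 0.6(8606) = 683
Equilibrium: Y = 683 + 0.6Y + 1876.2
0.4Y = 2559.2, so Y = 2559.2/0.4 = 6398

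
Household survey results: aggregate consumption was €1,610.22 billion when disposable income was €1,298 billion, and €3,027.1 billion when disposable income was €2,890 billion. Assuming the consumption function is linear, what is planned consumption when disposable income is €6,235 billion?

C = 6004.15

MPC = (3027.1 − 1610.22)/(2890 − 1298) = 1416.88/1592 = 0.89
a = 1610.22 − 0.89(1298) = 1610.22 − 1155.22 = 455
C = 455 + 0.89(6235) = 455 + 5549.15 = 6004.15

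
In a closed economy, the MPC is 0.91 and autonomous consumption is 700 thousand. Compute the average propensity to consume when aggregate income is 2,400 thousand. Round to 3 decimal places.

APC = 1.202

C = 700 + 0.91(2400) = 2884
APC = C/Y = 2884/2400 = 1.202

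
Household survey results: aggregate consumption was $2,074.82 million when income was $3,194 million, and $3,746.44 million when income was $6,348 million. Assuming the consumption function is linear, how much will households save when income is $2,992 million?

MPC = (3746.44 − 2074.82)/(6348 − 3194) = 1671.62/3154 = 0.53
a = 2074.82 − 0.53(3194) = 2074.82 − 1692.82 = 382
C = 382 + 0.53(2992) = 1967.76
S = 2992 − 1967.76 = 1024.24

S = 1024.24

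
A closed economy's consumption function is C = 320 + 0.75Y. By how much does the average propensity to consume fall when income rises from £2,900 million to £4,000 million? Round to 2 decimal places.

At Y = 2900: C = 320 + 0.75(2900) = 2495, APC = 2495/2900 = 0.860
At Y = 4000: C = 3320, APC = 3320/4000 = 0.830
Fall in APC = 0.860 − 0.830 = 0.03

ΔAPC = 0.03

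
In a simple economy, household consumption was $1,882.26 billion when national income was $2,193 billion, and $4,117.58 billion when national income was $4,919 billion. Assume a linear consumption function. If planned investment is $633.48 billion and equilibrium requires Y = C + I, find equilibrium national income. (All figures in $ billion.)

MPC = (4117.58 − 1882.26)/(4919 − 2193) = 2235.32/2726 = 0.82
a = 1882.26 − 0.82(2193) = 84
Equilibrium: Y = 84 + 0.82Y + 633.48
0.18Y = 717.48, so Y = 717.48/0.18 = 3986

Y = 3986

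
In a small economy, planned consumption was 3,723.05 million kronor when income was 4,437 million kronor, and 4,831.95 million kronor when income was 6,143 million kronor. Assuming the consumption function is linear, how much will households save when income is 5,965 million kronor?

S = 1248.75

MPC = (4831.95 − 3723.05)/(6143 − 4437) = 1108.9/1706 = 0.65
a = 3723.05 − 0.65(4437) = 3723.05 − 2884.05 = 839
C = 839 + 0.65(5965) = 4716.25
S = 5965 − 4716.25 = 1248.75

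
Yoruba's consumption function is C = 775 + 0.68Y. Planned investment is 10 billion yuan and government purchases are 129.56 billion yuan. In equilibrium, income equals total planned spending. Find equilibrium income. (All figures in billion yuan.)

Y = 2858

Y = C + I + G = 775 + 0.68Y + 10 + 129.56
Y − 0.68Y = 914.56
0.32Y = 914.56, so Y = 914.56/0.32 = 2858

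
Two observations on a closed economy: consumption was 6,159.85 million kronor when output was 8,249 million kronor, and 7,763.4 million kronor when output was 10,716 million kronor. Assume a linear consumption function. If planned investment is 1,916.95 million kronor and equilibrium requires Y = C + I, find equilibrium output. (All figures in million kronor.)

Y = 7757

MPC = (7763.4 − 6159.85)/(10716 − 8249) = 1603.55/2467 = 0.65
a = 6159.85 − 0.65(8249) = 798
Equilibrium: Y = 798 + 0.65Y + 1916.95
0.35Y = 2714.95, so Y = 2714.95/0.35 = 7757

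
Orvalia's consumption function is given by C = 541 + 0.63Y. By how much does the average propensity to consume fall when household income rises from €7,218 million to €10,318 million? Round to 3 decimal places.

At Y = 7218: C = 541 + 0.63(7218) = 5088.34, APC = 5088.34/7218 = 0.7050
At Y = 10318: C = 7041.34, APC = 7041.34/10318 = 0.6824
Fall in APC = 0.7050 − 0.6824 = 0.0226 ≈ 0.023

ΔAPC = 0.023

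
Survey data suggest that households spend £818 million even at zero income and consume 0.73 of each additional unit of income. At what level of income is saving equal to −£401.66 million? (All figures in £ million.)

S = Y − C = -818 + 0.27Y
-818 + 0.27Y = -401.66, so 0.27Y = 416.34 and Y = 1542

Y = 1542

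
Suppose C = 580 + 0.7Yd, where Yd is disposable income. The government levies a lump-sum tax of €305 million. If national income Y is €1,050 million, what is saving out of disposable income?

S = -356.5

Yd = Y − T = 1050 − 305 = 745
C = 580 + 0.7(745) = 580 + 521.5 = 1101.5
S = Yd − C = 745 − 1101.5 = -356.5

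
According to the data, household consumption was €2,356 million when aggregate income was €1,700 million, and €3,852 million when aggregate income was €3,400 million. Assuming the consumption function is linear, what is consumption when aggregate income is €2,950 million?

MPC = (3852 − 2356)/(3400 − 1700) = 1496/1700 = 0.88
a = 2356 − 0.88(1700) = 2356 − 1496 = 860
C = 860 + 0.88(2950) = 860 + 2596 = 3456

C = 3456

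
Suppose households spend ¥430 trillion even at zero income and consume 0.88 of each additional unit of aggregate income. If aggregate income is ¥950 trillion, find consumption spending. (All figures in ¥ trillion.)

C = 1266

C = 430 + 0.88(950) = 430 + 836 = 1266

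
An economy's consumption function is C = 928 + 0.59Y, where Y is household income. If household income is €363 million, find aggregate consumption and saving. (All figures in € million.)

C = 928 + 0.59(363) = 928 + 214.17 = 1142.17
S = Y − C = 363 − 1142.17 = -779.17

C = 1142.17; S = -779.17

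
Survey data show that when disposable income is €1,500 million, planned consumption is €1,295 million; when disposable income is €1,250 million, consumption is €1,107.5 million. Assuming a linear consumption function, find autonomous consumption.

MPC = ΔC/ΔY = (1295 − 1107.5)/(1500 − 1250) = 187.5/250 = 0.75
a = C − MPC·Y = 1107.5 − 0.75(1250) = 1107.5 − 937.5 = 170

a = 170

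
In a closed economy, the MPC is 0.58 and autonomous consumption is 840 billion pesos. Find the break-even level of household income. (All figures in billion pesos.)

Y = 2000

At break-even, C = Y: 840 + 0.58Y = Y
0.42Y = 840, so Y = 840/0.42 = 2000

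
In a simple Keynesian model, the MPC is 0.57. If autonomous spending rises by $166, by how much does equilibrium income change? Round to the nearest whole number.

The multiplier is 1/(1 − MPC) = 1/0.43.
ΔY = 166/0.43 = 386.05 ≈ 386

ΔY ≈ 386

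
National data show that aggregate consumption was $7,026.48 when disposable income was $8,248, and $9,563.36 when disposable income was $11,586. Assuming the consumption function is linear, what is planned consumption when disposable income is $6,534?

MPC = (9563.36 − 7026.48)/(11586 − 8248) = 2536.88/3338 = 0.76
a = 7026.48 − 0.76(8248) = 7026.48 − 6268.48 = 758
C = 758 + 0.76(6534) = 758 + 4965.84 = 5723.84

C = 5723.84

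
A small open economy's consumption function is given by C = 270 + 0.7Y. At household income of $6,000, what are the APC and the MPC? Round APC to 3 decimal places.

MPC = 0.7 (the slope of the consumption function)
C = 270 + 0.7(6000) = 4470, so APC = 4470/6000 = 0.745

APC = 0.745; MPC = 0.7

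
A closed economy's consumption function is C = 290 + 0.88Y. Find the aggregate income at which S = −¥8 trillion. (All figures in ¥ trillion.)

Y = 2350

S = Y − C = -290 + 0.12Y
-290 + 0.12Y = -8, so 0.12Y = 282 and Y = 2350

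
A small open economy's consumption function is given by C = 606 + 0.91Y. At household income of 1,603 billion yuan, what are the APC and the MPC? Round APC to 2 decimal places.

APC = 1.29; MPC = 0.91

MPC = 0.91 (the slope of the consumption function)
C = 606 + 0.91(1603) = 2064.73, so APC = 2064.73/1603 = 1.29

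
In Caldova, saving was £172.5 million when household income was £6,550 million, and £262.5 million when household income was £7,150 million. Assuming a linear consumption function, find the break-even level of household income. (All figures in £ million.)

MPS = ΔS/ΔY = (262.5 − 172.5)/(7150 − 6550) = 90/600 = 0.15
MPC = 1 − MPS = 0.85
From S(6550) = 172.5: −a + 0.15(6550) = 172.5, so a = 982.5 − 172.5 = 810
Break-even (S = 0): Y = a/MPS = 810/0.15 = 5400

Y = 5400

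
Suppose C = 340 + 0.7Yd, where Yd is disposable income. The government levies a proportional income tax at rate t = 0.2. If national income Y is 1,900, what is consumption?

C = 1404

Yd = (1 − 0.2)(1900) = 0.8(1900) = 1520
C = 340 + 0.7(1520) = 340 + 1064 = 1404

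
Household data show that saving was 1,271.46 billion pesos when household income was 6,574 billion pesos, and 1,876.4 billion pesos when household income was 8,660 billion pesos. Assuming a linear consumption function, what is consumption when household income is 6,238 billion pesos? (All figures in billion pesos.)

MPS = ΔS/ΔY = (1876.4 − 1271.46)/(8660 − 6574) = 604.94/2086 = 0.29
MPC = 1 − MPS = 0.71
Autonomous saving = 1271.46 − 0.29(6574) = -635, so a = 635
C = 635 + 0.71(6238) = 635 + 4428.98 = 5063.98

C = 5063.98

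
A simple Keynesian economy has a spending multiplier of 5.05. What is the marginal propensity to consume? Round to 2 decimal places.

MPC = 0.80

k = 1/(1 − MPC), so 1 − MPC = 1/k = 1/5.05 = 0.1980
MPC = 1 − 0.1980 = 0.80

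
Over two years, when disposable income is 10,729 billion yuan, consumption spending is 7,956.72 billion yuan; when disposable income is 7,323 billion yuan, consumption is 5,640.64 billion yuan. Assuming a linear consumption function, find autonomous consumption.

a = 661

MPC = ΔC/ΔY = (7956.72 − 5640.64)/(10729 − 7323) = 2316.08/3406 = 0.68
a = C − MPC·Y = 5640.64 − 0.68(7323) = 5640.64 − 4979.64 = 661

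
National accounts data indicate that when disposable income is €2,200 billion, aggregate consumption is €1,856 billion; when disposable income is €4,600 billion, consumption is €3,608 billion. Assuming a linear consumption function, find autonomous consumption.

MPC = ΔC/ΔY = (3608 − 1856)/(4600 − 2200) = 1752/2400 = 0.73
a = C − MPC·Y = 1856 − 0.73(2200) = 1856 − 1606 = 250

a = 250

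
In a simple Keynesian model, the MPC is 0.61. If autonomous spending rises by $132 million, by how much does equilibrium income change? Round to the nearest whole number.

The multiplier is 1/(1 − MPC) = 1/0.39.
ΔY = 132/0.39 = 338.46 ≈ 338

ΔY ≈ 338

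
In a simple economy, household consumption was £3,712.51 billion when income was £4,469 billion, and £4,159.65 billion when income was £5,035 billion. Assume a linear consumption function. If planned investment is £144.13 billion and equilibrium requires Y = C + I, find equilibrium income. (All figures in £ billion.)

Y = 1553

MPC = (4159.65 − 3712.51)/(5035 − 4469) = 447.14/566 = 0.79
a = 3712.51 − 0.79(4469) = 182
Equilibrium: Y = 182 + 0.79Y + 144.13
0.21Y = 326.13, so Y = 326.13/0.21 = 1553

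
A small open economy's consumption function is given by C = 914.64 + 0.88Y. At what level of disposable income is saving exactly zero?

Y = 7622

At break-even, C = Y: 914.64 + 0.88Y = Y
0.12Y = 914.64, so Y = 914.64/0.12 = 7622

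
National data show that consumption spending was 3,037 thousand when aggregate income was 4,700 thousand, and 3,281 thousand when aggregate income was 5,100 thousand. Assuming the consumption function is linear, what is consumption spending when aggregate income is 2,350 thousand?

C = 1603.5

MPC = (3281 − 3037)/(5100 − 4700) = 244/400 = 0.61
a = 3037 − 0.61(4700) = 3037 − 2867 = 170
C = 170 + 0.61(2350) = 170 + 1433.5 = 1603.5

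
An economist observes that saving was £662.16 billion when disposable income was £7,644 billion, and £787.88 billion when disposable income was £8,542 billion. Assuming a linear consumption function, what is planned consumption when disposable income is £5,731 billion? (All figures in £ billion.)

MPS = ΔS/ΔY = (787.88 − 662.16)/(8542 − 7644) = 125.72/898 = 0.14
MPC = 1 − MPS = 0.86
Autonomous saving = 662.16 − 0.14(7644) = -408, so a = 408
C = 408 + 0.86(5731) = 408 + 4928.66 = 5336.66

C = 5336.66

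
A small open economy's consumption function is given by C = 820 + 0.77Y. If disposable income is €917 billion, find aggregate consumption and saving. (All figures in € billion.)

C = 820 + 0.77(917) = 820 + 706.09 = 1526.09
S = Y − C = 917 − 1526.09 = -609.09

C = 1526.09; S = -609.09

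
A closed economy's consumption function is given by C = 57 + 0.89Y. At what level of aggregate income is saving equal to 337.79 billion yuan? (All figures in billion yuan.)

S = Y − C = -57 + 0.11Y
-57 + 0.11Y = 337.79, so 0.11Y = 394.79 and Y = 3589

Y = 3589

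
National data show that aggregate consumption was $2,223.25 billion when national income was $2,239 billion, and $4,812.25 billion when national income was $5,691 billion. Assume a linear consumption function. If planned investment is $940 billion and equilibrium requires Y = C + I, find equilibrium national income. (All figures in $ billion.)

MPC = (4812.25 − 2223.25)/(5691 − 2239) = 2589/3452 = 0.75
a = 2223.25 − 0.75(2239) = 544
Equilibrium: Y = 544 + 0.75Y + 940
0.25Y = 1484, so Y = 1484/0.25 = 5936

Y = 5936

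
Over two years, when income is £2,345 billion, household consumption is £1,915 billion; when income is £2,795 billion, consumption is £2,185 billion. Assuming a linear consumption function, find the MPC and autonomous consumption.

MPC = 0.6; a = 508

MPC = ΔC/ΔY = (2185 − 1915)/(2795 − 2345) = 270/450 = 0.6
a = C − MPC·Y = 1915 − 0.6(2345) = 1915 − 1407 = 508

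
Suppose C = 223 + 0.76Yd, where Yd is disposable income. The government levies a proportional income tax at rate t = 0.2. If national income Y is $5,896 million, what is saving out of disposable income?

Yd = (1 − 0.2)(5896) = 0.8(5896) = 4716.8
C = 223 + 0.76(4716.8) = 223 + 3584.768 = 3807.768
S = Yd − C = 4716.8 − 3807.768 = 909.032

S = 909.032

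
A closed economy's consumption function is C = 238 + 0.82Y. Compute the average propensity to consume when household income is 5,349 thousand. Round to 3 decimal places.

C = 238 + 0.82(5349) = 4624.18
APC = C/Y = 4624.18/5349 = 0.864

APC = 0.864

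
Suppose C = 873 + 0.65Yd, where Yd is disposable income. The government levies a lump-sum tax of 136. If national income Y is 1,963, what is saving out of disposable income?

Yd = Y − T = 1963 − 136 = 1827
C = 873 + 0.65(1827) = 873 + 1187.55 = 2060.55
S = Yd − C = 1827 − 2060.55 = -233.55

S = -233.55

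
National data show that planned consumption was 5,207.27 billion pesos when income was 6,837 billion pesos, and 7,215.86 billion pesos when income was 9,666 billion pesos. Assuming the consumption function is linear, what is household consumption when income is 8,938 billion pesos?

C = 6698.98

MPC = (7215.86 − 5207.27)/(9666 − 6837) = 2008.59/2829 = 0.71
a = 5207.27 − 0.71(6837) = 5207.27 − 4854.27 = 353
C = 353 + 0.71(8938) = 353 + 6345.98 = 6698.98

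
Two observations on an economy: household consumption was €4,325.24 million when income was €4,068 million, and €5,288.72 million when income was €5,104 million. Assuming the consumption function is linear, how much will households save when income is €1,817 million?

MPC = (5288.72 − 4325.24)/(5104 − 4068) = 963.48/1036 = 0.93
a = 4325.24 − 0.93(4068) = 4325.24 − 3783.24 = 542
C = 542 + 0.93(1817) = 2231.81
S = 1817 − 2231.81 = -414.81

S = -414.81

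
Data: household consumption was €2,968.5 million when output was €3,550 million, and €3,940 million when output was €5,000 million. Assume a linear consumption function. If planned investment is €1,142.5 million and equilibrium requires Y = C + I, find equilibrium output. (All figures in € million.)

MPC = (3940 − 2968.5)/(5000 − 3550) = 971.5/1450 = 0.67
a = 2968.5 − 0.67(3550) = 590
Equilibrium: Y = 590 + 0.67Y + 1142.5
0.33Y = 1732.5, so Y = 1732.5/0.33 = 5250

Y = 5250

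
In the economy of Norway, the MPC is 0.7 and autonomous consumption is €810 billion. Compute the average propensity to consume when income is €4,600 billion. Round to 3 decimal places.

APC = 0.876

C = 810 + 0.7(4600) = 4030
APC = C/Y = 4030/4600 = 0.876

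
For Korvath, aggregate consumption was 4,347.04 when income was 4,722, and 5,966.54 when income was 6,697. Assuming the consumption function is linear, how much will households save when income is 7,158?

MPC = (5966.54 − 4347.04)/(6697 − 4722) = 1619.5/1975 = 0.82
a = 4347.04 − 0.82(4722) = 4347.04 − 3872.04 = 475
C = 475 + 0.82(7158) = 6344.56
S = 7158 − 6344.56 = 813.44

S = 813.44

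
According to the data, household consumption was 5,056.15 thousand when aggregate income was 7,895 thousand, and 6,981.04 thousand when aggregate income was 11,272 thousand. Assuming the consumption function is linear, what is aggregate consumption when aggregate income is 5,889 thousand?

MPC = (6981.04 − 5056.15)/(11272 − 7895) = 1924.89/3377 = 0.57
a = 5056.15 − 0.57(7895) = 5056.15 − 4500.15 = 556
C = 556 + 0.57(5889) = 556 + 3356.73 = 3912.73

C = 3912.73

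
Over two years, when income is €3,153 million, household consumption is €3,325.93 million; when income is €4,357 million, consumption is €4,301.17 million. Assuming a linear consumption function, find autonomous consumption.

a = 772

MPC = ΔC/ΔY = (4301.17 − 3325.93)/(4357 − 3153) = 975.24/1204 = 0.81
a = C − MPC·Y = 3325.93 − 0.81(3153) = 3325.93 − 2553.93 = 772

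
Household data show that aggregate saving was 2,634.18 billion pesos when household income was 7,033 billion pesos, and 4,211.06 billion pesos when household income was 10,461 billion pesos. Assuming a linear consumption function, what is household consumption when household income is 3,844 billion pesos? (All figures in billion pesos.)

C = 2676.76

MPS = ΔS/ΔY = (4211.06 − 2634.18)/(10461 − 7033) = 1576.88/3428 = 0.46
MPC = 1 − MPS = 0.54
Autonomous saving = 2634.18 − 0.46(7033) = -601, so a = 601
C = 601 + 0.54(3844) = 601 + 2075.76 = 2676.76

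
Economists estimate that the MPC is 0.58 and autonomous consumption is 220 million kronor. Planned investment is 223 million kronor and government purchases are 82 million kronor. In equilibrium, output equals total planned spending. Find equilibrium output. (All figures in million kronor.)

Y = C + I + G = 220 + 0.58Y + 223 + 82
Y − 0.58Y = 525
0.42Y = 525, so Y = 525/0.42 = 1250

Y = 1250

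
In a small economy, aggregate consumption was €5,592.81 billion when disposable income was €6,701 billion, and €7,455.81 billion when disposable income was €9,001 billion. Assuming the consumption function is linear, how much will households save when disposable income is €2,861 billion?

MPC = (7455.81 − 5592.81)/(9001 − 6701) = 1863/2300 = 0.81
a = 5592.81 − 0.81(6701) = 5592.81 − 5427.81 = 165
C = 165 + 0.81(2861) = 2482.41
S = 2861 − 2482.41 = 378.59

S = 378.59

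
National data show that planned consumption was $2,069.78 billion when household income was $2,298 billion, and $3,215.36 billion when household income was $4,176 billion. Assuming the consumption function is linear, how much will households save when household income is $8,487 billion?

S = 2641.93

MPC = (3215.36 − 2069.78)/(4176 − 2298) = 1145.58/1878 = 0.61
a = 2069.78 − 0.61(2298) = 2069.78 − 1401.78 = 668
C = 668 + 0.61(8487) = 5845.07
S = 8487 − 5845.07 = 2641.93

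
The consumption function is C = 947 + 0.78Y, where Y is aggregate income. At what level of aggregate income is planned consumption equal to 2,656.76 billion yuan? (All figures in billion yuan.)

947 + 0.78Y = 2656.76
0.78Y = 1709.76, so Y = 1709.76/0.78 = 2192

Y = 2192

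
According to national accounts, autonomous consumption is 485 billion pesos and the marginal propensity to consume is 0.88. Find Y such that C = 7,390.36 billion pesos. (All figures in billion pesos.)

485 + 0.88Y = 7390.36
0.88Y = 6905.36, so Y = 6905.36/0.88 = 7847

Y = 7847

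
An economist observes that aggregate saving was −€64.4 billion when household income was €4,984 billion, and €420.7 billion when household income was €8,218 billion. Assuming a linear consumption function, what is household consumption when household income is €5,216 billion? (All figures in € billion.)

C = 5245.6

MPS = ΔS/ΔY = (420.7 − (-64.4))/(8218 − 4984) = 485.1/3234 = 0.15
MPC = 1 − MPS = 0.85
Autonomous saving = -64.4 − 0.15(4984) = -812, so a = 812
C = 812 + 0.85(5216) = 812 + 4433.6 = 5245.6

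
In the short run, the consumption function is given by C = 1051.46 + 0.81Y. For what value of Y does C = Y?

Y = 5534

At break-even, C = Y: 1051.46 + 0.81Y = Y
0.19Y = 1051.46, so Y = 1051.46/0.19 = 5534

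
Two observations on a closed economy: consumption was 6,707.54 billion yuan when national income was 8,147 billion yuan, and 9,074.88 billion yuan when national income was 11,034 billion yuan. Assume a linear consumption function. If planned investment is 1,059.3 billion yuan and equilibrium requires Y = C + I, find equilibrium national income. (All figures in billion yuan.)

Y = 6035

MPC = (9074.88 − 6707.54)/(11034 − 8147) = 2367.34/2887 = 0.82
a = 6707.54 − 0.82(8147) = 27
Equilibrium: Y = 27 + 0.82Y + 1059.3
0.18Y = 1086.3, so Y = 1086.3/0.18 = 6035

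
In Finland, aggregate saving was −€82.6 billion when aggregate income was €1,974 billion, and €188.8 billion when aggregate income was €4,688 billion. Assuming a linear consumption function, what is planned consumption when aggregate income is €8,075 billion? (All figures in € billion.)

MPS = ΔS/ΔY = (188.8 − (-82.6))/(4688 − 1974) = 271.4/2714 = 0.1
MPC = 1 − MPS = 0.9
Autonomous saving = -82.6 − 0.1(1974) = -280, so a = 280
C = 280 + 0.9(8075) = 280 + 7267.5 = 7547.5

C = 7547.5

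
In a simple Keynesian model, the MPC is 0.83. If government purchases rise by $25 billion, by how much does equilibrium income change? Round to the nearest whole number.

ΔY ≈ 147

The multiplier is 1/(1 − MPC) = 1/0.17.
ΔY = 25/0.17 = 147.06 ≈ 147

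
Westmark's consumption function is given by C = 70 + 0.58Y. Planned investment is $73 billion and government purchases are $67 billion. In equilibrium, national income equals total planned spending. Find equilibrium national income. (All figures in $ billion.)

Y = C + I + G = 70 + 0.58Y + 73 + 67
Y − 0.58Y = 210
0.42Y = 210, so Y = 210/0.42 = 500

Y = 500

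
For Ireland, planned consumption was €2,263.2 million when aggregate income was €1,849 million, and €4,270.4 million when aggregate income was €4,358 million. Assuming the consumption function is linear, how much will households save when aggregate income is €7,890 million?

MPC = (4270.4 − 2263.2)/(4358 − 1849) = 2007.2/2509 = 0.8
a = 2263.2 − 0.8(1849) = 2263.2 − 1479.2 = 784
C = 784 + 0.8(7890) = 7096
S = 7890 − 7096 = 794

S = 794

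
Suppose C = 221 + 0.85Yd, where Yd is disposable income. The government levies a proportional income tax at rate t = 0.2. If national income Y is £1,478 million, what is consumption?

C = 1226.04

Yd = (1 − 0.2)(1478) = 0.8(1478) = 1182.4
C = 221 + 0.85(1182.4) = 221 + 1005.04 = 1226.04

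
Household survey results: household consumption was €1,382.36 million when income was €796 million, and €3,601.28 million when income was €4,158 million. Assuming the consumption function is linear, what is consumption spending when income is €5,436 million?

MPC = (3601.28 − 1382.36)/(4158 − 796) = 2218.92/3362 = 0.66
a = 1382.36 − 0.66(796) = 1382.36 − 525.36 = 857
C = 857 + 0.66(5436) = 857 + 3587.76 = 4444.76

C = 4444.76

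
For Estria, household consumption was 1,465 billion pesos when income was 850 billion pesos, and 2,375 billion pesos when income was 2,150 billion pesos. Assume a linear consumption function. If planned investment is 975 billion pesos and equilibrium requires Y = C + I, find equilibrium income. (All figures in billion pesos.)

MPC = (2375 − 1465)/(2150 − 850) = 910/1300 = 0.7
a = 1465 − 0.7(850) = 870
Equilibrium: Y = 870 + 0.7Y + 975
0.3Y = 1845, so Y = 1845/0.3 = 6150

Y = 6150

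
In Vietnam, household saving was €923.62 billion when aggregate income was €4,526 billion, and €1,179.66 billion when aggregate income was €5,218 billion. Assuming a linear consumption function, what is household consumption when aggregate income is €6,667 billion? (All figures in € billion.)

C = 4951.21

MPS = ΔS/ΔY = (1179.66 − 923.62)/(5218 − 4526) = 256.04/692 = 0.37
MPC = 1 − MPS = 0.63
Autonomous saving = 923.62 − 0.37(4526) = -751, so a = 751
C = 751 + 0.63(6667) = 751 + 4200.21 = 4951.21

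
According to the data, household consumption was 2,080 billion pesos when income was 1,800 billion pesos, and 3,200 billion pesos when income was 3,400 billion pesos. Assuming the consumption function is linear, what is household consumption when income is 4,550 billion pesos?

C = 4005

MPC = (3200 − 2080)/(3400 − 1800) = 1120/1600 = 0.7
a = 2080 − 0.7(1800) = 2080 − 1260 = 820
C = 820 + 0.7(4550) = 820 + 3185 = 4005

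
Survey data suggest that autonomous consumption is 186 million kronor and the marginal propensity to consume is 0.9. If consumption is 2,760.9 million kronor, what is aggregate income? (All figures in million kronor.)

Y = 2861

186 + 0.9Y = 2760.9
0.9Y = 2574.9, so Y = 2574.9/0.9 = 2861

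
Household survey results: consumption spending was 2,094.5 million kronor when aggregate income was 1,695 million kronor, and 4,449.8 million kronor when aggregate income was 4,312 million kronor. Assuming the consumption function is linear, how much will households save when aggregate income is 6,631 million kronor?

MPC = (4449.8 − 2094.5)/(4312 − 1695) = 2355.3/2617 = 0.9
a = 2094.5 − 0.9(1695) = 2094.5 − 1525.5 = 569
C = 569 + 0.9(6631) = 6536.9
S = 6631 − 6536.9 = 94.1

S = 94.1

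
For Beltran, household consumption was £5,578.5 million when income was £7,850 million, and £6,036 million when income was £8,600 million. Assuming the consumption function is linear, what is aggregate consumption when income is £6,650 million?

C = 4846.5

MPC = (6036 − 5578.5)/(8600 − 7850) = 457.5/750 = 0.61
a = 5578.5 − 0.61(7850) = 5578.5 − 4788.5 = 790
C = 790 + 0.61(6650) = 790 + 4056.5 = 4846.5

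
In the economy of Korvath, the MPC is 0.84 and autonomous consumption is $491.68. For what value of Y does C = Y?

At break-even, C = Y: 491.68 + 0.84Y = Y
0.16Y = 491.68, so Y = 491.68/0.16 = 3073

Y = 3073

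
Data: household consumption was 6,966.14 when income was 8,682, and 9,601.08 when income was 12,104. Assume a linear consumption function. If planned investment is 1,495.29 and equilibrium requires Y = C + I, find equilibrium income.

Y = 7723

MPC = (9601.08 − 6966.14)/(12104 − 8682) = 2634.94/3422 = 0.77
a = 6966.14 − 0.77(8682) = 281
Equilibrium: Y = 281 + 0.77Y + 1495.29
0.23Y = 1776.29, so Y = 1776.29/0.23 = 7723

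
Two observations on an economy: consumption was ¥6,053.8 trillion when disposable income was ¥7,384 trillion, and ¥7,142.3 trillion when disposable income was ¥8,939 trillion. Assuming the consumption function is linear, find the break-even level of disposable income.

Y = 2950

MPC = (7142.3 − 6053.8)/(8939 − 7384) = 1088.5/1555 = 0.7
a = 6053.8 − 0.7(7384) = 6053.8 − 5168.8 = 885
Break-even: Y = a/(1−MPC) = 885/0.3 = 2950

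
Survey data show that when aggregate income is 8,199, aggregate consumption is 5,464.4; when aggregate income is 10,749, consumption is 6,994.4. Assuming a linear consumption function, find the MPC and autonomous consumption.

MPC = 0.6; a = 545

MPC = ΔC/ΔY = (6994.4 − 5464.4)/(10749 − 8199) = 1530/2550 = 0.6
a = C − MPC·Y = 5464.4 − 0.6(8199) = 5464.4 − 4919.4 = 545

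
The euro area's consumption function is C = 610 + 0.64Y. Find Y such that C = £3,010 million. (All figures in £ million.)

610 + 0.64Y = 3010
0.64Y = 2400, so Y = 2400/0.64 = 3750

Y = 3750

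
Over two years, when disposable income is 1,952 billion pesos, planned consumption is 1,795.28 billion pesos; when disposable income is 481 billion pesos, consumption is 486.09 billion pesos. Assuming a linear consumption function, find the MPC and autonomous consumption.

MPC = 0.89; a = 58

MPC = ΔC/ΔY = (1795.28 − 486.09)/(1952 − 481) = 1309.19/1471 = 0.89
a = C − MPC·Y = 486.09 − 0.89(481) = 486.09 − 428.09 = 58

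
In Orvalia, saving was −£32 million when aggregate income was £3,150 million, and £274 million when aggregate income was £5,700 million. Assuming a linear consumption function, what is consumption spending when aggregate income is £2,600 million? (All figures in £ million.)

MPS = ΔS/ΔY = (274 − (-32))/(5700 − 3150) = 306/2550 = 0.12
MPC = 1 − MPS = 0.88
Autonomous saving = -32 − 0.12(3150) = -410, so a = 410
C = 410 + 0.88(2600) = 410 + 2288 = 2698

C = 2698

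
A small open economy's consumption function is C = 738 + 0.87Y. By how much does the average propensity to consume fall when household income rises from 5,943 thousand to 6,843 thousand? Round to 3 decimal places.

ΔAPC = 0.016

At Y = 5943: C = 738 + 0.87(5943) = 5908.41, APC = 5908.41/5943 = 0.9942
At Y = 6843: C = 6691.41, APC = 6691.41/6843 = 0.9778
Fall in APC = 0.9942 − 0.9778 = 0.0164 ≈ 0.016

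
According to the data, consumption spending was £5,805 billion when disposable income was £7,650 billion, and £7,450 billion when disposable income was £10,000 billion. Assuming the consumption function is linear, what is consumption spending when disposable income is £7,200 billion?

MPC = (7450 − 5805)/(10000 − 7650) = 1645/2350 = 0.7
a = 5805 − 0.7(7650) = 5805 − 5355 = 450
C = 450 + 0.7(7200) = 450 + 5040 = 5490

C = 5490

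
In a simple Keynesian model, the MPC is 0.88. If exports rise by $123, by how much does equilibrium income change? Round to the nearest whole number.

ΔY ≈ 1025

The multiplier is 1/(1 − MPC) = 1/0.12.
ΔY = 123/0.12 = 1025.00 ≈ 1025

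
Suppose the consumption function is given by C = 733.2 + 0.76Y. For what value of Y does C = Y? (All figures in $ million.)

Y = 3055

At break-even, C = Y: 733.2 + 0.76Y = Y
0.24Y = 733.2, so Y = 733.2/0.24 = 3055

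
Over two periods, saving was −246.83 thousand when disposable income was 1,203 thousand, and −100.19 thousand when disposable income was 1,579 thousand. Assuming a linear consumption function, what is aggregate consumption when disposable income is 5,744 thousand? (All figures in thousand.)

MPS = ΔS/ΔY = (-100.19 − (-246.83))/(1579 − 1203) = 146.64/376 = 0.39
MPC = 1 − MPS = 0.61
Autonomous saving = -246.83 − 0.39(1203) = -716, so a = 716
C = 716 + 0.61(5744) = 716 + 3503.84 = 4219.84

C = 4219.84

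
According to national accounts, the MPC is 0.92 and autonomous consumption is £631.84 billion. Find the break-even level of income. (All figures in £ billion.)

Y = 7898

At break-even, C = Y: 631.84 + 0.92Y = Y
0.08Y = 631.84, so Y = 631.84/0.08 = 7898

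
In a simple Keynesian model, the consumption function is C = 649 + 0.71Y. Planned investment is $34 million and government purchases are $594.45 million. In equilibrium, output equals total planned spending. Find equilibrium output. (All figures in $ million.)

Y = C + I + G = 649 + 0.71Y + 34 + 594.45
Y − 0.71Y = 1277.45
0.29Y = 1277.45, so Y = 1277.45/0.29 = 4405

Y = 4405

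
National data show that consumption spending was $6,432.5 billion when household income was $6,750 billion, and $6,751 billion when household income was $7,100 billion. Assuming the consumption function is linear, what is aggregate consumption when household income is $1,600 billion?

MPC = (6751 − 6432.5)/(7100 − 6750) = 318.5/350 = 0.91
a = 6432.5 − 0.91(6750) = 6432.5 − 6142.5 = 290
C = 290 + 0.91(1600) = 290 + 1456 = 1746

C = 1746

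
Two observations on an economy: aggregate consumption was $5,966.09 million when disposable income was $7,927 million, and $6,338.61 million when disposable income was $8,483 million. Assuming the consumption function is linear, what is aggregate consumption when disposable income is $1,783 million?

C = 1849.61

MPC = (6338.61 − 5966.09)/(8483 − 7927) = 372.52/556 = 0.67
a = 5966.09 − 0.67(7927) = 5966.09 − 5311.09 = 655
C = 655 + 0.67(1783) = 655 + 1194.61 = 1849.61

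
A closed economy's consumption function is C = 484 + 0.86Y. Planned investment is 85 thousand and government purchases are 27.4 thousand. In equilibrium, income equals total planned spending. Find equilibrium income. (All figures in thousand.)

Y = 4260

Y = C + I + G = 484 + 0.86Y + 85 + 27.4
Y − 0.86Y = 596.4
0.14Y = 596.4, so Y = 596.4/0.14 = 4260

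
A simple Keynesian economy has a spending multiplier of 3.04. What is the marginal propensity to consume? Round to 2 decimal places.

MPC = 0.67

k = 1/(1 − MPC), so 1 − MPC = 1/k = 1/3.04 = 0.3289
MPC = 1 − 0.3289 = 0.67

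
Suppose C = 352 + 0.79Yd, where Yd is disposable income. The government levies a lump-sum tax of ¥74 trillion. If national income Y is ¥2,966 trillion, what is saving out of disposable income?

Yd = Y − T = 2966 − 74 = 2892
C = 352 + 0.79(2892) = 352 + 2284.68 = 2636.68
S = Yd − C = 2892 − 2636.68 = 255.32

S = 255.32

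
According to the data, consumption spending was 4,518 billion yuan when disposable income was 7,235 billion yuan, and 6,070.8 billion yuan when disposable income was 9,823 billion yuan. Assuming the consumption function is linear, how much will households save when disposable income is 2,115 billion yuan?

S = 669

MPC = (6070.8 − 4518)/(9823 − 7235) = 1552.8/2588 = 0.6
a = 4518 − 0.6(7235) = 4518 − 4341 = 177
C = 177 + 0.6(2115) = 1446
S = 2115 − 1446 = 669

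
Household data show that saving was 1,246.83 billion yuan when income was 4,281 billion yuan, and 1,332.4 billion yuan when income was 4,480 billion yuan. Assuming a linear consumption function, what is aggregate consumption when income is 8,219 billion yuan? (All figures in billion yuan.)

C = 5278.83

MPS = ΔS/ΔY = (1332.4 − 1246.83)/(4480 − 4281) = 85.57/199 = 0.43
MPC = 1 − MPS = 0.57
Autonomous saving = 1246.83 − 0.43(4281) = -594, so a = 594
C = 594 + 0.57(8219) = 594 + 4684.83 = 5278.83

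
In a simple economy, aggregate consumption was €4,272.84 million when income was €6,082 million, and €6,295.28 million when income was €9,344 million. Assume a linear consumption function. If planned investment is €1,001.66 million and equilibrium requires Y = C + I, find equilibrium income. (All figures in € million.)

MPC = (6295.28 − 4272.84)/(9344 − 6082) = 2022.44/3262 = 0.62
a = 4272.84 − 0.62(6082) = 502
Equilibrium: Y = 502 + 0.62Y + 1001.66
0.38Y = 1503.66, so Y = 1503.66/0.38 = 3957

Y = 3957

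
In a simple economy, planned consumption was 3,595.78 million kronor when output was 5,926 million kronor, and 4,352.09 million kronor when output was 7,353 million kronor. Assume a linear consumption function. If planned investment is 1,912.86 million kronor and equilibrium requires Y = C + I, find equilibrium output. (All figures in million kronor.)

MPC = (4352.09 − 3595.78)/(7353 − 5926) = 756.31/1427 = 0.53
a = 3595.78 − 0.53(5926) = 455
Equilibrium: Y = 455 + 0.53Y + 1912.86
0.47Y = 2367.86, so Y = 2367.86/0.47 = 5038

Y = 5038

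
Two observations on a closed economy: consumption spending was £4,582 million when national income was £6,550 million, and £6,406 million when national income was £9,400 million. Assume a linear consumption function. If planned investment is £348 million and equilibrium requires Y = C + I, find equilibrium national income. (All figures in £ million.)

MPC = (6406 − 4582)/(9400 − 6550) = 1824/2850 = 0.64
a = 4582 − 0.64(6550) = 390
Equilibrium: Y = 390 + 0.64Y + 348
0.36Y = 738, so Y = 738/0.36 = 2050

Y = 2050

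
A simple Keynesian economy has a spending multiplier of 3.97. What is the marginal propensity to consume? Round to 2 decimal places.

MPC = 0.75

k = 1/(1 − MPC), so 1 − MPC = 1/k = 1/3.97 = 0.2519
MPC = 1 − 0.2519 = 0.75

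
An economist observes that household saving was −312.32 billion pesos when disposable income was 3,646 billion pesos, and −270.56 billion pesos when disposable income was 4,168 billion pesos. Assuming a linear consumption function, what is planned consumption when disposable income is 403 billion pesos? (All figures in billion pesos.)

C = 974.76

MPS = ΔS/ΔY = (-270.56 − (-312.32))/(4168 − 3646) = 41.76/522 = 0.08
MPC = 1 − MPS = 0.92
Autonomous saving = -312.32 − 0.08(3646) = -604, so a = 604
C = 604 + 0.92(403) = 604 + 370.76 = 974.76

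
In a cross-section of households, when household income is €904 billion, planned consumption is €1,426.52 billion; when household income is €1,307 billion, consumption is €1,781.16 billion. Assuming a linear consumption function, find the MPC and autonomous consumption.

MPC = ΔC/ΔY = (1781.16 − 1426.52)/(1307 − 904) = 354.64/403 = 0.88
a = C − MPC·Y = 1426.52 − 0.88(904) = 1426.52 − 795.52 = 631

MPC = 0.88; a = 631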